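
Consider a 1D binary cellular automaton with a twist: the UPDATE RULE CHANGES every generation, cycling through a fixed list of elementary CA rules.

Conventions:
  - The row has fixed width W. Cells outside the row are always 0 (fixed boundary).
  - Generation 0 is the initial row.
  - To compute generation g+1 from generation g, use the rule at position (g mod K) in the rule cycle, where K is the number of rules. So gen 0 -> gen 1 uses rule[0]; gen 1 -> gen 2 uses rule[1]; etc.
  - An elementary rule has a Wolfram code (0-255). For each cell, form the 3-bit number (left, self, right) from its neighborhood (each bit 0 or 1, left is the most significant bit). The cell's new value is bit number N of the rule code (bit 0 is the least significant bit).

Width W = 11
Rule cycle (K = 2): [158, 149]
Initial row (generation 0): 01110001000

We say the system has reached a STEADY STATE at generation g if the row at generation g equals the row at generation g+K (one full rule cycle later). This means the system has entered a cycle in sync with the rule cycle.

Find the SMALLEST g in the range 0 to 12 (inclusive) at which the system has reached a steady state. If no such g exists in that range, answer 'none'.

Answer: none

Derivation:
Gen 0: 01110001000
Gen 1 (rule 158): 11101011100
Gen 2 (rule 149): 01001001011
Gen 3 (rule 158): 11111111010
Gen 4 (rule 149): 01111110011
Gen 5 (rule 158): 11111101110
Gen 6 (rule 149): 01111000101
Gen 7 (rule 158): 11110101101
Gen 8 (rule 149): 01100100001
Gen 9 (rule 158): 11011110011
Gen 10 (rule 149): 00001101000
Gen 11 (rule 158): 00011001100
Gen 12 (rule 149): 11000100011
Gen 13 (rule 158): 10101110110
Gen 14 (rule 149): 10100100001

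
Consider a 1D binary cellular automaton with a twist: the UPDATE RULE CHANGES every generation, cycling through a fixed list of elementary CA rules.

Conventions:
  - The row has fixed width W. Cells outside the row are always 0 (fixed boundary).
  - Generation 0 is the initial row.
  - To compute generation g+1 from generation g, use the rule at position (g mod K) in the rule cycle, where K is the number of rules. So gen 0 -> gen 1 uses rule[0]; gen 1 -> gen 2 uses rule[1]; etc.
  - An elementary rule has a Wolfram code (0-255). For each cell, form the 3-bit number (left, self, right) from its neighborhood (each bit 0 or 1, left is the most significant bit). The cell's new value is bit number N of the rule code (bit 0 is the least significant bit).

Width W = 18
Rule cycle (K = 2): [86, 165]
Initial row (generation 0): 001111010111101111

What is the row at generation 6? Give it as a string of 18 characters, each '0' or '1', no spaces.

Gen 0: 001111010111101111
Gen 1 (rule 86): 010001010000100001
Gen 2 (rule 165): 010101110110101101
Gen 3 (rule 86): 110100010010100101
Gen 4 (rule 165): 001101010011100111
Gen 5 (rule 86): 010101011100111001
Gen 6 (rule 165): 011111101000010001

Answer: 011111101000010001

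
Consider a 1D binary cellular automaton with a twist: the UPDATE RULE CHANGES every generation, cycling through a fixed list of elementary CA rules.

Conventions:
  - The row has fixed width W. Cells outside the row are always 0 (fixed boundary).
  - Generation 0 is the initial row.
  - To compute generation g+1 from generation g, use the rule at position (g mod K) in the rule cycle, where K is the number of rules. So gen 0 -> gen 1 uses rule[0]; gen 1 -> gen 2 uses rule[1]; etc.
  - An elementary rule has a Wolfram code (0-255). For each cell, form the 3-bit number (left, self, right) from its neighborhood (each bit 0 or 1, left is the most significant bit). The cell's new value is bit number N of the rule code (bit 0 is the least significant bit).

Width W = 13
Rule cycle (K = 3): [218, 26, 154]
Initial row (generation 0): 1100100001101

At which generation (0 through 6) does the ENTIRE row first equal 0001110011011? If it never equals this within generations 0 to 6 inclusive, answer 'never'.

Answer: never

Derivation:
Gen 0: 1100100001101
Gen 1 (rule 218): 1111010011100
Gen 2 (rule 26): 1000001110010
Gen 3 (rule 154): 0100011101101
Gen 4 (rule 218): 1010111101100
Gen 5 (rule 26): 0000100001010
Gen 6 (rule 154): 0001010010001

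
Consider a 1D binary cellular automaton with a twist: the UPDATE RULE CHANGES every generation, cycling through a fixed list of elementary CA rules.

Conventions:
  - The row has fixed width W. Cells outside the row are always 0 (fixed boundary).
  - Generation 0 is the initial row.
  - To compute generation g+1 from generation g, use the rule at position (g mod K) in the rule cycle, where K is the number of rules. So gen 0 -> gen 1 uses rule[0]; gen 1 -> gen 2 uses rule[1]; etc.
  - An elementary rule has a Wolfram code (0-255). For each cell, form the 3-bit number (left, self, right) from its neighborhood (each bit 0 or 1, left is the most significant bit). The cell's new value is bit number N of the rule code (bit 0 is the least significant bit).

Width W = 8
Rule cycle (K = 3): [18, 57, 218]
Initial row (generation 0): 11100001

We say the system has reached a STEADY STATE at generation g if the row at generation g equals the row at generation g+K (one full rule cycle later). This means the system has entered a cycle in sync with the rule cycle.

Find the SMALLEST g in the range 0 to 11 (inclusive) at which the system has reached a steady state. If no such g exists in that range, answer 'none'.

Gen 0: 11100001
Gen 1 (rule 18): 00010010
Gen 2 (rule 57): 11001001
Gen 3 (rule 218): 11110110
Gen 4 (rule 18): 00000001
Gen 5 (rule 57): 11111100
Gen 6 (rule 218): 11111110
Gen 7 (rule 18): 00000001
Gen 8 (rule 57): 11111100
Gen 9 (rule 218): 11111110
Gen 10 (rule 18): 00000001
Gen 11 (rule 57): 11111100
Gen 12 (rule 218): 11111110
Gen 13 (rule 18): 00000001
Gen 14 (rule 57): 11111100

Answer: 4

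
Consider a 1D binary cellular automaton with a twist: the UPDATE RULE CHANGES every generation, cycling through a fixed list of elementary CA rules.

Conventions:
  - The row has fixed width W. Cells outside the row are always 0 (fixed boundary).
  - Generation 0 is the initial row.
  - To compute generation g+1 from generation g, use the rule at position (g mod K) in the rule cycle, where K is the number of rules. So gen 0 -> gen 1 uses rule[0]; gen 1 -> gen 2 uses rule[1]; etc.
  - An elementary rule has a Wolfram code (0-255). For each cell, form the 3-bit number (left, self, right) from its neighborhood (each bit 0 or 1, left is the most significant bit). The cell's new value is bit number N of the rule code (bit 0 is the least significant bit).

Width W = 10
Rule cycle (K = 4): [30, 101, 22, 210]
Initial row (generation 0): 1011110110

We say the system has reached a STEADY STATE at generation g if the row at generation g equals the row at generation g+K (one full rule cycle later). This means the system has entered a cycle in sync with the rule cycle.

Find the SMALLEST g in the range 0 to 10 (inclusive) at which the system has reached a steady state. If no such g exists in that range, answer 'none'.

Answer: 3

Derivation:
Gen 0: 1011110110
Gen 1 (rule 30): 1010000101
Gen 2 (rule 101): 1110110111
Gen 3 (rule 22): 0000000000
Gen 4 (rule 210): 0000000000
Gen 5 (rule 30): 0000000000
Gen 6 (rule 101): 1111111111
Gen 7 (rule 22): 0000000000
Gen 8 (rule 210): 0000000000
Gen 9 (rule 30): 0000000000
Gen 10 (rule 101): 1111111111
Gen 11 (rule 22): 0000000000
Gen 12 (rule 210): 0000000000
Gen 13 (rule 30): 0000000000
Gen 14 (rule 101): 1111111111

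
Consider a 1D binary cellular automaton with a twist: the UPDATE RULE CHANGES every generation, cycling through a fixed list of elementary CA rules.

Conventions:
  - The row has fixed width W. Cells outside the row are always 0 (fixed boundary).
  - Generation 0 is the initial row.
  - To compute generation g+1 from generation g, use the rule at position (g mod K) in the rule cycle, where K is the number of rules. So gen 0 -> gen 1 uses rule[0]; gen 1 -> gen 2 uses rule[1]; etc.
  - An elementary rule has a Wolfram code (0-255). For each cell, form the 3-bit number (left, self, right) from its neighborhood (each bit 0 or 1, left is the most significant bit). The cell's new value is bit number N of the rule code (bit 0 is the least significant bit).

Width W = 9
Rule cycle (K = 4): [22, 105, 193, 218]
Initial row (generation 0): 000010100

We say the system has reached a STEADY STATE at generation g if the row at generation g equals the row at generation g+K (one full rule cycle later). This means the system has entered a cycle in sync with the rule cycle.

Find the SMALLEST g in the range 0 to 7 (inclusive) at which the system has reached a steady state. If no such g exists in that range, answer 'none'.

Answer: 5

Derivation:
Gen 0: 000010100
Gen 1 (rule 22): 000110110
Gen 2 (rule 105): 110111110
Gen 3 (rule 193): 010011110
Gen 4 (rule 218): 101111111
Gen 5 (rule 22): 100000000
Gen 6 (rule 105): 001111111
Gen 7 (rule 193): 100111111
Gen 8 (rule 218): 011111111
Gen 9 (rule 22): 100000000
Gen 10 (rule 105): 001111111
Gen 11 (rule 193): 100111111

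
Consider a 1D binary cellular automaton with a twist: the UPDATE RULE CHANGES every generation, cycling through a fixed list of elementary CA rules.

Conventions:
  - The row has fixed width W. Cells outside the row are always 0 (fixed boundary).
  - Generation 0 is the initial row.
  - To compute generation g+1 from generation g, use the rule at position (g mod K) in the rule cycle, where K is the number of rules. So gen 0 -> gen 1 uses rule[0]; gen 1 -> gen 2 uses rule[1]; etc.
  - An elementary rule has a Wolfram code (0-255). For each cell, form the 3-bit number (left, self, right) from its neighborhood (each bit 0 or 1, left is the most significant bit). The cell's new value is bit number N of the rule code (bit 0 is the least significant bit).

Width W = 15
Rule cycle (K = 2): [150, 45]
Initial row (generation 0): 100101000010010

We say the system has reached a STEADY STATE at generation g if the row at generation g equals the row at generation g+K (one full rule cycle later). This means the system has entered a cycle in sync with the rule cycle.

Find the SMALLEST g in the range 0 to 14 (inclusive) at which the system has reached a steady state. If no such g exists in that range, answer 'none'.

Gen 0: 100101000010010
Gen 1 (rule 150): 111101100111111
Gen 2 (rule 45): 100011000100000
Gen 3 (rule 150): 110100101110000
Gen 4 (rule 45): 101100111000111
Gen 5 (rule 150): 100011010101010
Gen 6 (rule 45): 101010111111110
Gen 7 (rule 150): 101010011111101
Gen 8 (rule 45): 111110010000011
Gen 9 (rule 150): 011101111000100
Gen 10 (rule 45): 010011000010101
Gen 11 (rule 150): 111100100110101
Gen 12 (rule 45): 100000100101111
Gen 13 (rule 150): 110001111100110
Gen 14 (rule 45): 100101000000100
Gen 15 (rule 150): 111101100001110
Gen 16 (rule 45): 100011001101000

Answer: none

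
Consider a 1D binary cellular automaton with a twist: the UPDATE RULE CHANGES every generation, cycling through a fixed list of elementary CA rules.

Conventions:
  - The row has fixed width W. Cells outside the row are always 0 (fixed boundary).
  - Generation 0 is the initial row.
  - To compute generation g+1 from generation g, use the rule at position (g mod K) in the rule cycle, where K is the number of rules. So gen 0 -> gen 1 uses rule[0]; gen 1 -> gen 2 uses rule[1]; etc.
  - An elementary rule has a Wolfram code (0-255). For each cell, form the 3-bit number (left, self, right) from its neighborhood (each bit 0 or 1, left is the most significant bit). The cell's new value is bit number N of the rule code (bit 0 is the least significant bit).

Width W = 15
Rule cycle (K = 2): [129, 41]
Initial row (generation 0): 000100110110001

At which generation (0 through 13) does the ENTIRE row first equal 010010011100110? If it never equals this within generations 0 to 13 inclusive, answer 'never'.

Gen 0: 000100110110001
Gen 1 (rule 129): 110000000000100
Gen 2 (rule 41): 100111111110001
Gen 3 (rule 129): 000011111100100
Gen 4 (rule 41): 111010000000001
Gen 5 (rule 129): 010000111111100
Gen 6 (rule 41): 000110100000001
Gen 7 (rule 129): 110000001111100
Gen 8 (rule 41): 100111101000001
Gen 9 (rule 129): 000011000011100
Gen 10 (rule 41): 111010011010001
Gen 11 (rule 129): 010000000000100
Gen 12 (rule 41): 000111111110001
Gen 13 (rule 129): 110011111100100

Answer: never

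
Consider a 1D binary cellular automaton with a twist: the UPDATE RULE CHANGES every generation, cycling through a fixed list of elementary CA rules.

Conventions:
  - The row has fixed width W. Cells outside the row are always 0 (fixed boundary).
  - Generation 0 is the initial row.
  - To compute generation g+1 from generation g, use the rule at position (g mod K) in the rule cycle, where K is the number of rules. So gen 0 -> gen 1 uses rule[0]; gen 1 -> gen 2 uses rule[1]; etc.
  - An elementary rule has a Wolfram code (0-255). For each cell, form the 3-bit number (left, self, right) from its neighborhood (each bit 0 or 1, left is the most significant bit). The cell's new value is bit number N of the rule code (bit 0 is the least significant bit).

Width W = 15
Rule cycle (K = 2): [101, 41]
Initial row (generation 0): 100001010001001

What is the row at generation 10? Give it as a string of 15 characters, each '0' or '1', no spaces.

Answer: 101010110000000

Derivation:
Gen 0: 100001010001001
Gen 1 (rule 101): 101101110101001
Gen 2 (rule 41): 011011001010000
Gen 3 (rule 101): 001101001110111
Gen 4 (rule 41): 101010001001100
Gen 5 (rule 101): 111110101000101
Gen 6 (rule 41): 100001010010010
Gen 7 (rule 101): 101101110010010
Gen 8 (rule 41): 011011000000000
Gen 9 (rule 101): 001101011111111
Gen 10 (rule 41): 101010110000000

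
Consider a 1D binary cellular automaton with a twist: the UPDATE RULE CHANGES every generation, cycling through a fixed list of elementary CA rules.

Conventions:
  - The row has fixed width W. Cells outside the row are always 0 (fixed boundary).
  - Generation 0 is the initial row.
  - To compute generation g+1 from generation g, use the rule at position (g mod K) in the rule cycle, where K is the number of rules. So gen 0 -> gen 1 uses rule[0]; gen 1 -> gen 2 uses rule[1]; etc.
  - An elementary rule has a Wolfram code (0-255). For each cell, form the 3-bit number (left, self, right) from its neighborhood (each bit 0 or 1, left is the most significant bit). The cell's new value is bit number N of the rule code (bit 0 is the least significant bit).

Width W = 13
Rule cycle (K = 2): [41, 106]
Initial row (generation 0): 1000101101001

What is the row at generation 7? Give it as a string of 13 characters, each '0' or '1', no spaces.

Answer: 1000100001111

Derivation:
Gen 0: 1000101101001
Gen 1 (rule 41): 0010011010000
Gen 2 (rule 106): 0100111100000
Gen 3 (rule 41): 0000100001111
Gen 4 (rule 106): 0001000011001
Gen 5 (rule 41): 1100011010000
Gen 6 (rule 106): 1100111100000
Gen 7 (rule 41): 1000100001111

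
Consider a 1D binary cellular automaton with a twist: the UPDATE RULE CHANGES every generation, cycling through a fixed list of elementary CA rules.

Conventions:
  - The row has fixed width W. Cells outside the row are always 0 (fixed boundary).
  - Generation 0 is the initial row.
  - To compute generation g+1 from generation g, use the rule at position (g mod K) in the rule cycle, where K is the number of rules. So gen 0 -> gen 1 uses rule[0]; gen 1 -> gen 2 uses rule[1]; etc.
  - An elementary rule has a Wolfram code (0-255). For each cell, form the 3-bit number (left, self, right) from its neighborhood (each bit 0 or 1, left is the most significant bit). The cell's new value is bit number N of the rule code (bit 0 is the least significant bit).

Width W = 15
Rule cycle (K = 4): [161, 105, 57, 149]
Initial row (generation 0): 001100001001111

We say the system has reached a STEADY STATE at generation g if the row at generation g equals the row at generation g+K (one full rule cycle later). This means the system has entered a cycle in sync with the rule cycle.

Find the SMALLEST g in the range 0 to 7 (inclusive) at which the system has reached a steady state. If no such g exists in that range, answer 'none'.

Gen 0: 001100001001111
Gen 1 (rule 161): 100001100000110
Gen 2 (rule 105): 001101101110110
Gen 3 (rule 57): 101011011001101
Gen 4 (rule 149): 101000000100001
Gen 5 (rule 161): 010011110001100
Gen 6 (rule 105): 000010010101101
Gen 7 (rule 57): 111001001011010
Gen 8 (rule 149): 010101101000011
Gen 9 (rule 161): 001010010011000
Gen 10 (rule 105): 100100000011011
Gen 11 (rule 57): 010011111010110

Answer: none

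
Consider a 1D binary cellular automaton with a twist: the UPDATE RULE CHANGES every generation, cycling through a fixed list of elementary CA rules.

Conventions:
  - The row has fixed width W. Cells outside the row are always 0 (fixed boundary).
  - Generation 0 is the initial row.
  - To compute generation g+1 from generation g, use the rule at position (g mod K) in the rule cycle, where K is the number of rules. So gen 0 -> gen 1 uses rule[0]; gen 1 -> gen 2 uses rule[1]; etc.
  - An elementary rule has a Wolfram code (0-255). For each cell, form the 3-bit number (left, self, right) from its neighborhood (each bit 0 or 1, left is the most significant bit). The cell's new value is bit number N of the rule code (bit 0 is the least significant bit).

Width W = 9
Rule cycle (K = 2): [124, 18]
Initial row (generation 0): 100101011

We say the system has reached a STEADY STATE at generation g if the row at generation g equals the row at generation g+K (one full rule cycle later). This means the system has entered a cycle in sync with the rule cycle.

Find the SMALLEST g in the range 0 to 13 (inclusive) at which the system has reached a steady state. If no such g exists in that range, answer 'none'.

Answer: 2

Derivation:
Gen 0: 100101011
Gen 1 (rule 124): 110111111
Gen 2 (rule 18): 000000000
Gen 3 (rule 124): 000000000
Gen 4 (rule 18): 000000000
Gen 5 (rule 124): 000000000
Gen 6 (rule 18): 000000000
Gen 7 (rule 124): 000000000
Gen 8 (rule 18): 000000000
Gen 9 (rule 124): 000000000
Gen 10 (rule 18): 000000000
Gen 11 (rule 124): 000000000
Gen 12 (rule 18): 000000000
Gen 13 (rule 124): 000000000
Gen 14 (rule 18): 000000000
Gen 15 (rule 124): 000000000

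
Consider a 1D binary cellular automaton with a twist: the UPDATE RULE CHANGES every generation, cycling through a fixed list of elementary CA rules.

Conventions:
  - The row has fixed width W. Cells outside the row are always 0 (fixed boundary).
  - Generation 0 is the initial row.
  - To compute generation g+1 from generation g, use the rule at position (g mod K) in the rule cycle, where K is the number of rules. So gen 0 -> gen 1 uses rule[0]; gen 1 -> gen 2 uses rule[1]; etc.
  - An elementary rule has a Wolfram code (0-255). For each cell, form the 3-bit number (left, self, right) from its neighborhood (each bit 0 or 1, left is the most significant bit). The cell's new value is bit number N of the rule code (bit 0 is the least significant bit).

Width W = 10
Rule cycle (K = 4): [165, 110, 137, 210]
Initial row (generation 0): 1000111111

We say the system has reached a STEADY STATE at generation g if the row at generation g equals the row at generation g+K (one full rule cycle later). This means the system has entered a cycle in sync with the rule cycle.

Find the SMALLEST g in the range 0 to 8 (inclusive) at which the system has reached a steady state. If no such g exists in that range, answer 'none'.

Answer: none

Derivation:
Gen 0: 1000111111
Gen 1 (rule 165): 1010011110
Gen 2 (rule 110): 1110110010
Gen 3 (rule 137): 1100100000
Gen 4 (rule 210): 0111010000
Gen 5 (rule 165): 0010110111
Gen 6 (rule 110): 0111111101
Gen 7 (rule 137): 0111111000
Gen 8 (rule 210): 1011111100
Gen 9 (rule 165): 1101111001
Gen 10 (rule 110): 1111001011
Gen 11 (rule 137): 1110000010
Gen 12 (rule 210): 0111000101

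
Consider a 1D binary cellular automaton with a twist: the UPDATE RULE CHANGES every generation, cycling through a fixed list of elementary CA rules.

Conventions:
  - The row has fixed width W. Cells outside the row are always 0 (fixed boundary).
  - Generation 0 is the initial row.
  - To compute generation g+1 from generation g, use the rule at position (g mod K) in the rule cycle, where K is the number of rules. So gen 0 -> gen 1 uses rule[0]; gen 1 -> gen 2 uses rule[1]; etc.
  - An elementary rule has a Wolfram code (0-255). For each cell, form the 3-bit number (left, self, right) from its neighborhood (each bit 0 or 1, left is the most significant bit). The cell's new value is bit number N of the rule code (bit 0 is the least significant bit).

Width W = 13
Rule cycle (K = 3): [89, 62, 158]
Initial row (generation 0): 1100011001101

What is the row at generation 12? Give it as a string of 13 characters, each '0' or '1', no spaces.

Gen 0: 1100011001101
Gen 1 (rule 89): 1111011101100
Gen 2 (rule 62): 1000110011010
Gen 3 (rule 158): 1101101110011
Gen 4 (rule 89): 1101101011011
Gen 5 (rule 62): 1011011110110
Gen 6 (rule 158): 1010011100101
Gen 7 (rule 89): 0001010110000
Gen 8 (rule 62): 0011111101000
Gen 9 (rule 158): 0111111001100
Gen 10 (rule 89): 0100001101111
Gen 11 (rule 62): 1110011011000
Gen 12 (rule 158): 1101110010100

Answer: 1101110010100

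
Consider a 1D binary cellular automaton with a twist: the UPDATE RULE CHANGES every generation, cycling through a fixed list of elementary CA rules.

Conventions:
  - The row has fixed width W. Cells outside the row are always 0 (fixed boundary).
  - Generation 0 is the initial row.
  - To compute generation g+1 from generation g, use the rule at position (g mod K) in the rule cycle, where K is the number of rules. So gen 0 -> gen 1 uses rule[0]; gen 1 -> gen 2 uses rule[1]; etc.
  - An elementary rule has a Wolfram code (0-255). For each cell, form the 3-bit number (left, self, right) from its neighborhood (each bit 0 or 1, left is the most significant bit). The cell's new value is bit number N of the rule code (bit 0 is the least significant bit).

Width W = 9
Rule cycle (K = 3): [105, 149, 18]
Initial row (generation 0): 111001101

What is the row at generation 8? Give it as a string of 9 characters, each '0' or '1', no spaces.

Answer: 011001110

Derivation:
Gen 0: 111001101
Gen 1 (rule 105): 101001110
Gen 2 (rule 149): 101100101
Gen 3 (rule 18): 000011000
Gen 4 (rule 105): 111011011
Gen 5 (rule 149): 010000000
Gen 6 (rule 18): 101000000
Gen 7 (rule 105): 010011111
Gen 8 (rule 149): 011001110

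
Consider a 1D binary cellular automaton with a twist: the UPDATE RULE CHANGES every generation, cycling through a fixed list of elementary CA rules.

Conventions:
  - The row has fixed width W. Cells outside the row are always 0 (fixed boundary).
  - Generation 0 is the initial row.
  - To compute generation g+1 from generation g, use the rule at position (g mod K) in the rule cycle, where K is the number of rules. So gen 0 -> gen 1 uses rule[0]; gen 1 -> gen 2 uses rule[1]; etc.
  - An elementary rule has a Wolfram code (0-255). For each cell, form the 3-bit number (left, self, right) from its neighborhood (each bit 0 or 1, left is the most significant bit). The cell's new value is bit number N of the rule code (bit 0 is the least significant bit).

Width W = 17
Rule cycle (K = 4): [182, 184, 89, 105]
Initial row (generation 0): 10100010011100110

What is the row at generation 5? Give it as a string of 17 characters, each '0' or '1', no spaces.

Answer: 11111000111001100

Derivation:
Gen 0: 10100010011100110
Gen 1 (rule 182): 11110111101011001
Gen 2 (rule 184): 11101111010110100
Gen 3 (rule 89): 10101001000110011
Gen 4 (rule 105): 01010000010110011
Gen 5 (rule 182): 11111000111001100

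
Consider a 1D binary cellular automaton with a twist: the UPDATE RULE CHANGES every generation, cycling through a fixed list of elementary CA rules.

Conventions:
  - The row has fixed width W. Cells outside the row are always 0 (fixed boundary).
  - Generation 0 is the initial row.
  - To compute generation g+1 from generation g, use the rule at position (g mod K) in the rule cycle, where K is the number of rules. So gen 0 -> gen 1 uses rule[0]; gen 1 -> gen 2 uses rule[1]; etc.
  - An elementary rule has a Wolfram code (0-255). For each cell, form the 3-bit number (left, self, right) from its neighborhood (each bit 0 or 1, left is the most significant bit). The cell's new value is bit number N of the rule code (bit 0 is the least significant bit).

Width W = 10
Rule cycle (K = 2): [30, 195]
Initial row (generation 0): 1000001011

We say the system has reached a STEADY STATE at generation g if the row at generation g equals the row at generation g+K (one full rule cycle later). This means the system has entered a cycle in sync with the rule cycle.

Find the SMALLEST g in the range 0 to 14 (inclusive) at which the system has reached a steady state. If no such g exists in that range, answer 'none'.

Gen 0: 1000001011
Gen 1 (rule 30): 1100011010
Gen 2 (rule 195): 0101101000
Gen 3 (rule 30): 1101001100
Gen 4 (rule 195): 0100010101
Gen 5 (rule 30): 1110110101
Gen 6 (rule 195): 0110010000
Gen 7 (rule 30): 1101111000
Gen 8 (rule 195): 0100111011
Gen 9 (rule 30): 1111100010
Gen 10 (rule 195): 0111101100
Gen 11 (rule 30): 1100001010
Gen 12 (rule 195): 0101110000
Gen 13 (rule 30): 1101001000
Gen 14 (rule 195): 0100010011
Gen 15 (rule 30): 1110111110
Gen 16 (rule 195): 0110011110

Answer: none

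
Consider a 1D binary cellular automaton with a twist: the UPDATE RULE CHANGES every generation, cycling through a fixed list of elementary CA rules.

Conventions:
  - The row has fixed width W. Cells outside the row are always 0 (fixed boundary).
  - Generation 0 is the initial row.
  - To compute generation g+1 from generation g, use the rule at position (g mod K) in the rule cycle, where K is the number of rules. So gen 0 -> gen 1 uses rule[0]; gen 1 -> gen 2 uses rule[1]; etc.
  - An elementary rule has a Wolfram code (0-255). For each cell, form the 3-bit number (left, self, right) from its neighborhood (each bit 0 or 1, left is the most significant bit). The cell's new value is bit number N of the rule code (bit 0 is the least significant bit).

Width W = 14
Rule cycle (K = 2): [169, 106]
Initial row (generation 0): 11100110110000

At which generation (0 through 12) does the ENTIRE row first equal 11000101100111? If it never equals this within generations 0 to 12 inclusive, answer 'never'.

Answer: 1

Derivation:
Gen 0: 11100110110000
Gen 1 (rule 169): 11000101100111
Gen 2 (rule 106): 11001011101101
Gen 3 (rule 169): 10000111011010
Gen 4 (rule 106): 00001101111100
Gen 5 (rule 169): 11101011111001
Gen 6 (rule 106): 10110110001010
Gen 7 (rule 169): 01101100100100
Gen 8 (rule 106): 11111101001000
Gen 9 (rule 169): 11111010000011
Gen 10 (rule 106): 10001100000111
Gen 11 (rule 169): 00101001110110
Gen 12 (rule 106): 01010011011110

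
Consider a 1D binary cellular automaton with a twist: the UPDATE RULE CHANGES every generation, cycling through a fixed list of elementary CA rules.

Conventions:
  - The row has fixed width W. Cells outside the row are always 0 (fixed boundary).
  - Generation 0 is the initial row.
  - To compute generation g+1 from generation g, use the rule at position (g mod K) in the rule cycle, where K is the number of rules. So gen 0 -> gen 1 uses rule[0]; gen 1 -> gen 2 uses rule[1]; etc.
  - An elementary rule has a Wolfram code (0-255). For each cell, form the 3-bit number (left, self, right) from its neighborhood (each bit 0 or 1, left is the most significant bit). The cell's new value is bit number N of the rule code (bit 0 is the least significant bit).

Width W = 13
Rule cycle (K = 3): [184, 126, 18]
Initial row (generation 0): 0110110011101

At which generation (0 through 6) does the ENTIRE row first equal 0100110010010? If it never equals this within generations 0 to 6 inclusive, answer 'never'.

Gen 0: 0110110011101
Gen 1 (rule 184): 0101101011010
Gen 2 (rule 126): 1111111111111
Gen 3 (rule 18): 0000000000000
Gen 4 (rule 184): 0000000000000
Gen 5 (rule 126): 0000000000000
Gen 6 (rule 18): 0000000000000

Answer: never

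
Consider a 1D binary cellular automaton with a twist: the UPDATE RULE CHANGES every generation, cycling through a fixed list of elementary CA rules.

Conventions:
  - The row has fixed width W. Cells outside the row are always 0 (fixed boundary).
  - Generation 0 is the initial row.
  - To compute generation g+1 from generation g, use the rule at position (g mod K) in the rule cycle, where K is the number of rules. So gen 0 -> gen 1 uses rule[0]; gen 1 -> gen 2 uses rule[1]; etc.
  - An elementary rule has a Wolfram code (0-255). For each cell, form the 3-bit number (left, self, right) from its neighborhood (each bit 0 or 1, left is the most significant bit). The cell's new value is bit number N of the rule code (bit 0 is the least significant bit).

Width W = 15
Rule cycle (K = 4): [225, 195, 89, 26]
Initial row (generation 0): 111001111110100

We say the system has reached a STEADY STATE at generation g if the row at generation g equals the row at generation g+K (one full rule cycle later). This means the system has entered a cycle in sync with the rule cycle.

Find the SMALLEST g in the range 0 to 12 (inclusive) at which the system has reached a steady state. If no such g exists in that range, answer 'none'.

Answer: none

Derivation:
Gen 0: 111001111110100
Gen 1 (rule 225): 011000111111001
Gen 2 (rule 195): 101011011111010
Gen 3 (rule 89): 000011010001001
Gen 4 (rule 26): 000110001010110
Gen 5 (rule 225): 110010100101010
Gen 6 (rule 195): 010100001000000
Gen 7 (rule 89): 000011100111111
Gen 8 (rule 26): 000110011100000
Gen 9 (rule 225): 110010001101111
Gen 10 (rule 195): 010100110100111
Gen 11 (rule 89): 000010110010101
Gen 12 (rule 26): 000100101100000
Gen 13 (rule 225): 110000010101111
Gen 14 (rule 195): 010111100000111
Gen 15 (rule 89): 000100111110101
Gen 16 (rule 26): 001011100000000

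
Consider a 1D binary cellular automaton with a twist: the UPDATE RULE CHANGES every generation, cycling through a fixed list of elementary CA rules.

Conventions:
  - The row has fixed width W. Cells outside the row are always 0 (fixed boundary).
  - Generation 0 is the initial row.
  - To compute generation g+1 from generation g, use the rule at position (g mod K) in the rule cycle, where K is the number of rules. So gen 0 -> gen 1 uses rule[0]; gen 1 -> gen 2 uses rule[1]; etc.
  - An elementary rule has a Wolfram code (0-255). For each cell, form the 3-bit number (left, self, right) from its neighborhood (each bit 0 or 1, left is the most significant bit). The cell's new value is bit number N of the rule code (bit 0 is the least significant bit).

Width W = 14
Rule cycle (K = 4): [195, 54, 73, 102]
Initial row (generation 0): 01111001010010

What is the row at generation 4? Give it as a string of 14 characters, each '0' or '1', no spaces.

Answer: 01111111011110

Derivation:
Gen 0: 01111001010010
Gen 1 (rule 195): 10111010000100
Gen 2 (rule 54): 11000111001110
Gen 3 (rule 73): 11010101001010
Gen 4 (rule 102): 01111111011110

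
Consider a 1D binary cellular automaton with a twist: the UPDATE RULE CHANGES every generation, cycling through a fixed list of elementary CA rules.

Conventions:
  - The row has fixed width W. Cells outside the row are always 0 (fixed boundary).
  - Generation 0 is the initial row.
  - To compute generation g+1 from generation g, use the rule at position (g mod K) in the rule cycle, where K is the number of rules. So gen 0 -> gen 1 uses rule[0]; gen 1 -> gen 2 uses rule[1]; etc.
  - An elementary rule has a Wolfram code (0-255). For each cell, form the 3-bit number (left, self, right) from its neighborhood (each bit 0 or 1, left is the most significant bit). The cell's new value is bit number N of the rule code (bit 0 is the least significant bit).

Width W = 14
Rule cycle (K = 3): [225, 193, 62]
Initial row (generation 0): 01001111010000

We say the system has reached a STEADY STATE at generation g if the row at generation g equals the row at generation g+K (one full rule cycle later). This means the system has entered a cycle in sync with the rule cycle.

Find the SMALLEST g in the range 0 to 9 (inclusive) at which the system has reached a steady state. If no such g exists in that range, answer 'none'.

Gen 0: 01001111010000
Gen 1 (rule 225): 00000111100111
Gen 2 (rule 193): 11110011100011
Gen 3 (rule 62): 10001110010110
Gen 4 (rule 225): 00100110001010
Gen 5 (rule 193): 10000010100000
Gen 6 (rule 62): 11000111110000
Gen 7 (rule 225): 01010011110111
Gen 8 (rule 193): 00000001110011
Gen 9 (rule 62): 00000011001110
Gen 10 (rule 225): 11111001000110
Gen 11 (rule 193): 01111000010010
Gen 12 (rule 62): 11000100111111

Answer: none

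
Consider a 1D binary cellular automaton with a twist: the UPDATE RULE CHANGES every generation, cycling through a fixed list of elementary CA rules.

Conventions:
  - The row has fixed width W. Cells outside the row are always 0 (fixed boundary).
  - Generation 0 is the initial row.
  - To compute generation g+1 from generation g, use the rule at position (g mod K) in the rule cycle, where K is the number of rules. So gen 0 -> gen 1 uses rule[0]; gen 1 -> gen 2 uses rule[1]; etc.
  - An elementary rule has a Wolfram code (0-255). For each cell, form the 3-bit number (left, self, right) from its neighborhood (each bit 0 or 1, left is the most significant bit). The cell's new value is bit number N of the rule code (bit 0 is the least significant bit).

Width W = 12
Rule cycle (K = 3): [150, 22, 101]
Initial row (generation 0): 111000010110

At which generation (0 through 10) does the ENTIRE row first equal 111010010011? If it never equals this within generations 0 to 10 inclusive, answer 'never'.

Answer: never

Derivation:
Gen 0: 111000010110
Gen 1 (rule 150): 010100110001
Gen 2 (rule 22): 110111001011
Gen 3 (rule 101): 011001001101
Gen 4 (rule 150): 100111110001
Gen 5 (rule 22): 111000001011
Gen 6 (rule 101): 001011101101
Gen 7 (rule 150): 011001000001
Gen 8 (rule 22): 100111100011
Gen 9 (rule 101): 100000101001
Gen 10 (rule 150): 110001101111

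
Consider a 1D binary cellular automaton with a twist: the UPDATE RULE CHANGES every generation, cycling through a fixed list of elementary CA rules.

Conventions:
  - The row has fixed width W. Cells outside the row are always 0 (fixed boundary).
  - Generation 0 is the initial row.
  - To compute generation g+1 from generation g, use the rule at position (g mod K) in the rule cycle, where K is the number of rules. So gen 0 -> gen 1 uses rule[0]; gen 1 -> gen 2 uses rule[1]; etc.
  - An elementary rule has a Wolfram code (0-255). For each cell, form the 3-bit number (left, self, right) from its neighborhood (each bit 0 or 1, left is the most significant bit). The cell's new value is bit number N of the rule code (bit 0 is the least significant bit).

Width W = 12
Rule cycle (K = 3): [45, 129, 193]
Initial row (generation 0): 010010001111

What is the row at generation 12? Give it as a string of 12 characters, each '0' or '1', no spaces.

Answer: 100110111111

Derivation:
Gen 0: 010010001111
Gen 1 (rule 45): 010010101000
Gen 2 (rule 129): 000000000011
Gen 3 (rule 193): 111111111001
Gen 4 (rule 45): 100000000001
Gen 5 (rule 129): 001111111100
Gen 6 (rule 193): 100111111101
Gen 7 (rule 45): 100100000011
Gen 8 (rule 129): 000001111000
Gen 9 (rule 193): 111100111011
Gen 10 (rule 45): 100000100110
Gen 11 (rule 129): 001110000000
Gen 12 (rule 193): 100110111111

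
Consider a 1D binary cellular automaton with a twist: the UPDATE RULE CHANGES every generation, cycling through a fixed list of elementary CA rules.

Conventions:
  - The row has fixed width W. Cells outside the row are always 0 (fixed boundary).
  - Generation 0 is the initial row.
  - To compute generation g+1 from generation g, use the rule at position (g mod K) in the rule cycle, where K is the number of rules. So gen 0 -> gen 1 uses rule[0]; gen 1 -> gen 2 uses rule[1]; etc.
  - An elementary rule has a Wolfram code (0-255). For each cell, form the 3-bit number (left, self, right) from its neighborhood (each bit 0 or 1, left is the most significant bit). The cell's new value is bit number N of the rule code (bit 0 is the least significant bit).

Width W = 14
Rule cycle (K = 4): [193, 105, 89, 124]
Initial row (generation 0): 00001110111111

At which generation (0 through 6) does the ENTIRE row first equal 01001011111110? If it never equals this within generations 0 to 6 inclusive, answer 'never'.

Gen 0: 00001110111111
Gen 1 (rule 193): 11100110011111
Gen 2 (rule 105): 10100110010001
Gen 3 (rule 89): 00010111001100
Gen 4 (rule 124): 00011101101110
Gen 5 (rule 193): 11001100100110
Gen 6 (rule 105): 11001100000110

Answer: never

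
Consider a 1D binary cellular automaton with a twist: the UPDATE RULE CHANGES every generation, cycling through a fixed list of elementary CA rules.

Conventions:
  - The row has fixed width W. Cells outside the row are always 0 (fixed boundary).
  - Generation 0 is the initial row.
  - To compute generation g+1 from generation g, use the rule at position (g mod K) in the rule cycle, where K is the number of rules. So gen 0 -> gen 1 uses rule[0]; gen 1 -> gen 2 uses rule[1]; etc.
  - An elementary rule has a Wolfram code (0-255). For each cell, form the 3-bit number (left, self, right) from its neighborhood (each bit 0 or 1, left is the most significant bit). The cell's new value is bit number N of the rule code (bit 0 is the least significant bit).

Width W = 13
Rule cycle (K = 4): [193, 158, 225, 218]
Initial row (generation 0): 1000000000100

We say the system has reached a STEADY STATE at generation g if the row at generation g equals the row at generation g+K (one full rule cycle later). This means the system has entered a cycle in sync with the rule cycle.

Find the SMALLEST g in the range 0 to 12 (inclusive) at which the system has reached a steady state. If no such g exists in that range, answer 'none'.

Answer: 12

Derivation:
Gen 0: 1000000000100
Gen 1 (rule 193): 0011111110001
Gen 2 (rule 158): 0111111101011
Gen 3 (rule 225): 0011111110101
Gen 4 (rule 218): 0111111110000
Gen 5 (rule 193): 0011111110111
Gen 6 (rule 158): 0111111100110
Gen 7 (rule 225): 0011111100010
Gen 8 (rule 218): 0111111110101
Gen 9 (rule 193): 0011111110000
Gen 10 (rule 158): 0111111101000
Gen 11 (rule 225): 0011111110011
Gen 12 (rule 218): 0111111111111
Gen 13 (rule 193): 0011111111111
Gen 14 (rule 158): 0111111111110
Gen 15 (rule 225): 0011111111110
Gen 16 (rule 218): 0111111111111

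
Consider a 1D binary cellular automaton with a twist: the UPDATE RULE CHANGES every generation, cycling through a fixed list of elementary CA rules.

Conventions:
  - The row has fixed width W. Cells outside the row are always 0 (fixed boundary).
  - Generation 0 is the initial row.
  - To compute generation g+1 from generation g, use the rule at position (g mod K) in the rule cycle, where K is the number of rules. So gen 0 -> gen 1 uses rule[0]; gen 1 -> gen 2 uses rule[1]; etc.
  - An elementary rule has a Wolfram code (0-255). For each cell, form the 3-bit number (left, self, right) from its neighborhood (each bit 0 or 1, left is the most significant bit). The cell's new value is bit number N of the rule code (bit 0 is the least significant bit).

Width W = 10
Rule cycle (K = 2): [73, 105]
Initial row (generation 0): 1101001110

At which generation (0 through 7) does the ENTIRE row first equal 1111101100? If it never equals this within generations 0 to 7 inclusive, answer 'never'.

Gen 0: 1101001110
Gen 1 (rule 73): 1100001010
Gen 2 (rule 105): 1101100100
Gen 3 (rule 73): 1101100001
Gen 4 (rule 105): 1111101100
Gen 5 (rule 73): 1000101101
Gen 6 (rule 105): 0010011110
Gen 7 (rule 73): 1000010010

Answer: 4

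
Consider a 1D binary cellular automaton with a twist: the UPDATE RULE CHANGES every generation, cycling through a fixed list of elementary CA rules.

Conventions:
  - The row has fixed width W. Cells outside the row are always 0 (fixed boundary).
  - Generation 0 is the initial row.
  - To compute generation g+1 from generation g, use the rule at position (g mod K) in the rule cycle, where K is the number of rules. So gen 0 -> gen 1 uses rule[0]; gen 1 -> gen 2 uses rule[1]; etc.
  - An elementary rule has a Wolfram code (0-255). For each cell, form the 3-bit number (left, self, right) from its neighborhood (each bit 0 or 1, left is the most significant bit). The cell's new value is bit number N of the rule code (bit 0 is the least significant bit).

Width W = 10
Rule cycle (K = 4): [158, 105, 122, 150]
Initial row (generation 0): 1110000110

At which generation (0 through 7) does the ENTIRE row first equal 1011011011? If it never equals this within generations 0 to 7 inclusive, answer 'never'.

Gen 0: 1110000110
Gen 1 (rule 158): 1101001101
Gen 2 (rule 105): 1110001110
Gen 3 (rule 122): 1011011011
Gen 4 (rule 150): 1000000000
Gen 5 (rule 158): 1100000000
Gen 6 (rule 105): 1101111111
Gen 7 (rule 122): 1111000001

Answer: 3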